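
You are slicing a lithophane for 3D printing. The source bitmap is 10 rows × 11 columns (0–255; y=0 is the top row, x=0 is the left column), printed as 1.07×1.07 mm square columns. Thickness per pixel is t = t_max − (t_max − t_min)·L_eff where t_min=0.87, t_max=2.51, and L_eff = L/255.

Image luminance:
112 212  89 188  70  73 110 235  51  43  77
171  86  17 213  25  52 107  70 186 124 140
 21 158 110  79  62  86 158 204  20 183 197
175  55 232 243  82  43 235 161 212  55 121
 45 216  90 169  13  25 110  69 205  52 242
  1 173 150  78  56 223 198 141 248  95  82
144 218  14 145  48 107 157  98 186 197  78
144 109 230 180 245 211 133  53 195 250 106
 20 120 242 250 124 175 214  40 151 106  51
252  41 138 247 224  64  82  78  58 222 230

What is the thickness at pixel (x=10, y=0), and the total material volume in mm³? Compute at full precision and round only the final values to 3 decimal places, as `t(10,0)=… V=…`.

t(10,0)=2.015 V=210.068

span = t_max - t_min = 2.51 - 0.87 = 1.640
L(10,0) = 77, L_eff = 77/255 = 0.301961
t(10,0) = 2.51 - 1.640·0.301961 = 2.015
Σt over all 10·11 pixels = 2339393/12750 ≈ 183.4818039
V = pitch²·Σt = 1.07²·2339393/12750 = 210.068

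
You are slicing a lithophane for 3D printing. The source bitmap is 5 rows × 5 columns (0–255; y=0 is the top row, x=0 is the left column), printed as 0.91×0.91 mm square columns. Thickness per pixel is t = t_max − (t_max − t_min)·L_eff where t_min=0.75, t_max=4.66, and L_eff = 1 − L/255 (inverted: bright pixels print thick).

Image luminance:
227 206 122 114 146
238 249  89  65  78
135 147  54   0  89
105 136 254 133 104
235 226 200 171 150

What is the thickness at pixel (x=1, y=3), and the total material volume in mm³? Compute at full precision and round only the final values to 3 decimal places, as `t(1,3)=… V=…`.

span = t_max - t_min = 4.66 - 0.75 = 3.910
L(1,3) = 136, L_eff = 1 - 136/255 = 0.466667 (inverted)
t(1,3) = 4.66 - 3.910·0.466667 = 2.835
Σt over all 5·5 pixels = 28151/375 ≈ 75.0693333
V = pitch²·Σt = 0.91²·28151/375 = 62.165

t(1,3)=2.835 V=62.165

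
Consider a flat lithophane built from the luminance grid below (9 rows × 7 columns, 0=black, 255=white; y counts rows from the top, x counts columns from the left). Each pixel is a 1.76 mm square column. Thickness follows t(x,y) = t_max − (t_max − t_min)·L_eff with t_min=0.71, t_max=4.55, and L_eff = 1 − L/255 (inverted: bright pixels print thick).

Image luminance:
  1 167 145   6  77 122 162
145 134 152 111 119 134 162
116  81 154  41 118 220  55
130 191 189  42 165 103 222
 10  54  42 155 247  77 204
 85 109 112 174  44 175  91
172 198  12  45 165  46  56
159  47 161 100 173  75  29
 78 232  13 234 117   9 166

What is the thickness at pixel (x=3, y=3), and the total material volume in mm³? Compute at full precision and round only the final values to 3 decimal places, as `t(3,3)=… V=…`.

span = t_max - t_min = 4.55 - 0.71 = 3.840
L(3,3) = 42, L_eff = 1 - 42/255 = 0.835294 (inverted)
t(3,3) = 4.55 - 3.840·0.835294 = 1.342
Σt over all 9·7 pixels = 263689/1700 ≈ 155.1111765
V = pitch²·Σt = 1.76²·263689/1700 = 480.472

t(3,3)=1.342 V=480.472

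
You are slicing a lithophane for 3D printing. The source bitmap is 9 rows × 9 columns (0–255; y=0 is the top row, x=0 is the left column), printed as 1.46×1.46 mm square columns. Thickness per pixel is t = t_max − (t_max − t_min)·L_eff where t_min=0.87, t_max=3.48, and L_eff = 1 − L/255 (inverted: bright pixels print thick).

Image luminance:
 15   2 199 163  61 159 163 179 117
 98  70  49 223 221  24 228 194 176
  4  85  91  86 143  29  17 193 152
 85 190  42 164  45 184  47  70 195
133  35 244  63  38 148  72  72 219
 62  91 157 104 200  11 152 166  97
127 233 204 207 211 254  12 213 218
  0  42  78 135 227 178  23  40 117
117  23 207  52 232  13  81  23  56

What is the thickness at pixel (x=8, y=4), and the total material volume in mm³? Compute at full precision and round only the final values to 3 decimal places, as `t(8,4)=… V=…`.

span = t_max - t_min = 3.48 - 0.87 = 2.610
L(8,4) = 219, L_eff = 1 - 219/255 = 0.141176 (inverted)
t(8,4) = 3.48 - 2.610·0.141176 = 3.112
Σt over all 9·9 pixels = 285969/1700 ≈ 168.2170588
V = pitch²·Σt = 1.46²·285969/1700 = 358.571

t(8,4)=3.112 V=358.571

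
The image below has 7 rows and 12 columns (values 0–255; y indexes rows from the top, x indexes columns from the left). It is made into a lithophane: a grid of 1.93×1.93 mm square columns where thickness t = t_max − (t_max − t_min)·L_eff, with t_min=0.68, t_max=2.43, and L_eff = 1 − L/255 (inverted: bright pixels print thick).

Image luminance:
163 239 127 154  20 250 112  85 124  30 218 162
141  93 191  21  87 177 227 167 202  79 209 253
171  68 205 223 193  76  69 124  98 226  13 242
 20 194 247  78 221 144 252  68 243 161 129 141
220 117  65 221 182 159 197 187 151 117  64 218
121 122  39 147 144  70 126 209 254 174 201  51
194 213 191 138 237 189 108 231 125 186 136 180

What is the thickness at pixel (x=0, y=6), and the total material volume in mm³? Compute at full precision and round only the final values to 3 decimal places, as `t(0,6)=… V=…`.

span = t_max - t_min = 2.43 - 0.68 = 1.750
L(0,6) = 194, L_eff = 1 - 194/255 = 0.239216 (inverted)
t(0,6) = 2.43 - 1.750·0.239216 = 2.011
Σt over all 7·12 pixels = 740047/5100 ≈ 145.1072549
V = pitch²·Σt = 1.93²·740047/5100 = 540.510

t(0,6)=2.011 V=540.510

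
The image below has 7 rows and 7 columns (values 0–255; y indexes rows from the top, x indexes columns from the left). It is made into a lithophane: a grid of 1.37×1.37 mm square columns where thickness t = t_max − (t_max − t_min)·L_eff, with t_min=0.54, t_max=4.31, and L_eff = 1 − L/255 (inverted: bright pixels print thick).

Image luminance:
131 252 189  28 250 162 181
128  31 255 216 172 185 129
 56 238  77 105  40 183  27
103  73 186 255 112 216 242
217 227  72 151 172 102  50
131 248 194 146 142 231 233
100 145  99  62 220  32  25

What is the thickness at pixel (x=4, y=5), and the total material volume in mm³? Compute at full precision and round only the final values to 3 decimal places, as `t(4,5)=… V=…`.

t(4,5)=2.639 V=250.036

span = t_max - t_min = 4.31 - 0.54 = 3.770
L(4,5) = 142, L_eff = 1 - 142/255 = 0.443137 (inverted)
t(4,5) = 4.31 - 3.770·0.443137 = 2.639
Σt over all 7·7 pixels = 1132349/8500 ≈ 133.2175294
V = pitch²·Σt = 1.37²·1132349/8500 = 250.036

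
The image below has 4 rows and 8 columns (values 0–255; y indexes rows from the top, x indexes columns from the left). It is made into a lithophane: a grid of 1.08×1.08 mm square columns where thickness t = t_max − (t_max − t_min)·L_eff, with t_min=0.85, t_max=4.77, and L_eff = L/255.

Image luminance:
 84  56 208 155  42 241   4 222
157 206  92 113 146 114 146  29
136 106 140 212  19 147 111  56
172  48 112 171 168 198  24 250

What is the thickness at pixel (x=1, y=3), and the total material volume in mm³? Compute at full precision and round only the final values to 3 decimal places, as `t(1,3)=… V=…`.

span = t_max - t_min = 4.77 - 0.85 = 3.920
L(1,3) = 48, L_eff = 48/255 = 0.188235
t(1,3) = 4.77 - 3.920·0.188235 = 4.032
Σt over all 4·8 pixels = 4582/51 ≈ 89.8431373
V = pitch²·Σt = 1.08²·4582/51 = 104.793

t(1,3)=4.032 V=104.793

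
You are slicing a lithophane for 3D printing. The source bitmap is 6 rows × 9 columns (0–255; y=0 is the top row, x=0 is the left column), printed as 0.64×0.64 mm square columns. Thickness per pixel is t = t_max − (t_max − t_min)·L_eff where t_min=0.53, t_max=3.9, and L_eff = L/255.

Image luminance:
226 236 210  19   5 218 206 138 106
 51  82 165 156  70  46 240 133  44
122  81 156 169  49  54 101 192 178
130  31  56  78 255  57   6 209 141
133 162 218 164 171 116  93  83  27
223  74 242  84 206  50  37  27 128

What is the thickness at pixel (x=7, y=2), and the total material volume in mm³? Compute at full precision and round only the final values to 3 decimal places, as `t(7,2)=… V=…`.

span = t_max - t_min = 3.9 - 0.53 = 3.370
L(7,2) = 192, L_eff = 192/255 = 0.752941
t(7,2) = 3.9 - 3.370·0.752941 = 1.363
Σt over all 6·9 pixels = 521317/4250 ≈ 122.6628235
V = pitch²·Σt = 0.64²·521317/4250 = 50.243

t(7,2)=1.363 V=50.243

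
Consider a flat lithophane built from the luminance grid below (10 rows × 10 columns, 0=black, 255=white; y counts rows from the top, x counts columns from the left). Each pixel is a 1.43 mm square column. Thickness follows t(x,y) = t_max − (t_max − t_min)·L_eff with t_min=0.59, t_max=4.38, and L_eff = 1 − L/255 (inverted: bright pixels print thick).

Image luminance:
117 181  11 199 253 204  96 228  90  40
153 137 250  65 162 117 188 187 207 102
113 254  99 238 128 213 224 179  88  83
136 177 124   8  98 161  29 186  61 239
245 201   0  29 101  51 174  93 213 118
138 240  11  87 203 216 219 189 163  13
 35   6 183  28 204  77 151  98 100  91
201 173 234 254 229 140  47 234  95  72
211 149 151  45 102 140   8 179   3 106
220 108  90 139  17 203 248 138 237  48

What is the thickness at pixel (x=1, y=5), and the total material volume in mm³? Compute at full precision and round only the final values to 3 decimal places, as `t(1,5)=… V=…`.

span = t_max - t_min = 4.38 - 0.59 = 3.790
L(1,5) = 240, L_eff = 1 - 240/255 = 0.058824 (inverted)
t(1,5) = 4.38 - 3.790·0.058824 = 4.157
Σt over all 10·10 pixels = 6705517/25500 ≈ 262.9614510
V = pitch²·Σt = 1.43²·6705517/25500 = 537.730

t(1,5)=4.157 V=537.730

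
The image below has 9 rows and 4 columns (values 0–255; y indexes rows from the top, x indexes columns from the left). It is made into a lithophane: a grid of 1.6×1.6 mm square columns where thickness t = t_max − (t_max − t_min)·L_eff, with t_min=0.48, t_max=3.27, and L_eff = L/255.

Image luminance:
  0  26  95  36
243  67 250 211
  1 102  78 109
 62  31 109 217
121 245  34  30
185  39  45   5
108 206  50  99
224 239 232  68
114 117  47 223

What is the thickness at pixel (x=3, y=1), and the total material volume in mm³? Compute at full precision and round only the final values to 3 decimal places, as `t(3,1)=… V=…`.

t(3,1)=0.961 V=187.421

span = t_max - t_min = 3.27 - 0.48 = 2.790
L(3,1) = 211, L_eff = 211/255 = 0.827451
t(3,1) = 3.27 - 2.790·0.827451 = 0.961
Σt over all 9·4 pixels = 155574/2125 ≈ 73.2112941
V = pitch²·Σt = 1.6²·155574/2125 = 187.421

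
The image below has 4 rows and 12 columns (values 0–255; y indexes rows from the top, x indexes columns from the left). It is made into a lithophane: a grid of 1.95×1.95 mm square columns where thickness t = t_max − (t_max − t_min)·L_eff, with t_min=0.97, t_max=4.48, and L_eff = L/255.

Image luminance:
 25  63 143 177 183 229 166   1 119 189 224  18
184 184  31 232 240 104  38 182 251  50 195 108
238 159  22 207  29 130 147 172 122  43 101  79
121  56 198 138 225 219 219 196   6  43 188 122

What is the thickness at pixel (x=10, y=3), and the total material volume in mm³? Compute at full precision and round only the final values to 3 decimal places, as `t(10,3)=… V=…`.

t(10,3)=1.892 V=476.640

span = t_max - t_min = 4.48 - 0.97 = 3.510
L(10,3) = 188, L_eff = 188/255 = 0.737255
t(10,3) = 4.48 - 3.510·0.737255 = 1.892
Σt over all 4·12 pixels = 266367/2125 ≈ 125.3491765
V = pitch²·Σt = 1.95²·266367/2125 = 476.640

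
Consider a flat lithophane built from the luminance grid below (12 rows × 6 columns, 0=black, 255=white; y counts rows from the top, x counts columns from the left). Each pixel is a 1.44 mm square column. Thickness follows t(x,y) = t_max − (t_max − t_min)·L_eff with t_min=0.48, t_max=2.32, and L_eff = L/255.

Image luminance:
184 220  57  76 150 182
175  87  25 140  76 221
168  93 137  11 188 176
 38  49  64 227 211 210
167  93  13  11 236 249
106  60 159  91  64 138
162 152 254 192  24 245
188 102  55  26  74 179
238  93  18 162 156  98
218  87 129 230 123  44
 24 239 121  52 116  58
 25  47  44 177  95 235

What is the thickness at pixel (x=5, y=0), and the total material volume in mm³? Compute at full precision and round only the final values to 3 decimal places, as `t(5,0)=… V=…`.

span = t_max - t_min = 2.32 - 0.48 = 1.840
L(5,0) = 182, L_eff = 182/255 = 0.713725
t(5,0) = 2.32 - 1.840·0.713725 = 1.007
Σt over all 12·6 pixels = 649316/6375 ≈ 101.8534902
V = pitch²·Σt = 1.44²·649316/6375 = 211.203

t(5,0)=1.007 V=211.203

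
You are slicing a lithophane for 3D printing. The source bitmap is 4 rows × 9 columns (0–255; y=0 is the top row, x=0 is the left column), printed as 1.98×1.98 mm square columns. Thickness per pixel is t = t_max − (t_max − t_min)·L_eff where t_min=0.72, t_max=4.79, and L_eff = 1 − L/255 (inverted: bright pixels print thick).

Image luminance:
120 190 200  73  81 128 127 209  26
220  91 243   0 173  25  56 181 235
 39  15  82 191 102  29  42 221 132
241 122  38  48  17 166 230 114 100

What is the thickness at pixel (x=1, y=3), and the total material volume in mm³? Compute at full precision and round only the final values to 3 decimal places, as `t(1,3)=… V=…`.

t(1,3)=2.667 V=371.117

span = t_max - t_min = 4.79 - 0.72 = 4.070
L(1,3) = 122, L_eff = 1 - 122/255 = 0.521569 (inverted)
t(1,3) = 4.79 - 4.070·0.521569 = 2.667
Σt over all 4·9 pixels = 2413909/25500 ≈ 94.6630980
V = pitch²·Σt = 1.98²·2413909/25500 = 371.117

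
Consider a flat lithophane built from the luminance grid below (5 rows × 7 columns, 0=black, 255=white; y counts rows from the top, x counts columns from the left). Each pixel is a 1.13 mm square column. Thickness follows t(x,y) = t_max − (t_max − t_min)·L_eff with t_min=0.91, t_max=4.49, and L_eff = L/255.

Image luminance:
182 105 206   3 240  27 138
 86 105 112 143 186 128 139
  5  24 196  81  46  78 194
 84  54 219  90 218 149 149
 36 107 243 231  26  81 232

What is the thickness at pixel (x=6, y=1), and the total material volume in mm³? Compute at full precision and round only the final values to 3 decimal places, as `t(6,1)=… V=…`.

span = t_max - t_min = 4.49 - 0.91 = 3.580
L(6,1) = 139, L_eff = 139/255 = 0.545098
t(6,1) = 4.49 - 3.580·0.545098 = 2.539
Σt over all 5·7 pixels = 2452531/25500 ≈ 96.1776863
V = pitch²·Σt = 1.13²·2452531/25500 = 122.809

t(6,1)=2.539 V=122.809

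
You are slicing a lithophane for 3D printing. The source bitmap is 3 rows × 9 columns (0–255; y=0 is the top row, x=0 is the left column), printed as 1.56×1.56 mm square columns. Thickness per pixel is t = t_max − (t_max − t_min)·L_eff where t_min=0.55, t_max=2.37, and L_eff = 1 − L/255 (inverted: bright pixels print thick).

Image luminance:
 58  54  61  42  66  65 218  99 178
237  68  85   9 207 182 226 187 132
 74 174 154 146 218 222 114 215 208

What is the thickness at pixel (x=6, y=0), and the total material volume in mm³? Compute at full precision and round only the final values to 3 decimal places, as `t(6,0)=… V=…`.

t(6,0)=2.106 V=100.388

span = t_max - t_min = 2.37 - 0.55 = 1.820
L(6,0) = 218, L_eff = 1 - 218/255 = 0.145098 (inverted)
t(6,0) = 2.37 - 1.820·0.145098 = 2.106
Σt over all 3·9 pixels = 350631/8500 ≈ 41.2507059
V = pitch²·Σt = 1.56²·350631/8500 = 100.388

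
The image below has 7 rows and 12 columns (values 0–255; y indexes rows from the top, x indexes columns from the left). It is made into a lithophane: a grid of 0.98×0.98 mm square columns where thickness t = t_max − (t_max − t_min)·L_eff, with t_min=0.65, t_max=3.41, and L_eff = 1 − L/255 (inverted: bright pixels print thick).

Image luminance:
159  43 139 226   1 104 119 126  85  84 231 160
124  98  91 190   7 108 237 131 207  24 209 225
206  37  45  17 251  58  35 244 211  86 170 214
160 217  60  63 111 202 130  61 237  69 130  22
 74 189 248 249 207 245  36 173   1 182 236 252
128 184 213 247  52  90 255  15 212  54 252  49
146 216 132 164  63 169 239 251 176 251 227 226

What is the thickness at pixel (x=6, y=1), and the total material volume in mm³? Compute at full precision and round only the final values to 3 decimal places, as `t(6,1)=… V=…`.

t(6,1)=3.215 V=179.952

span = t_max - t_min = 3.41 - 0.65 = 2.760
L(6,1) = 237, L_eff = 1 - 237/255 = 0.070588 (inverted)
t(6,1) = 3.41 - 2.760·0.070588 = 3.215
Σt over all 7·12 pixels = 398166/2125 ≈ 187.3722353
V = pitch²·Σt = 0.98²·398166/2125 = 179.952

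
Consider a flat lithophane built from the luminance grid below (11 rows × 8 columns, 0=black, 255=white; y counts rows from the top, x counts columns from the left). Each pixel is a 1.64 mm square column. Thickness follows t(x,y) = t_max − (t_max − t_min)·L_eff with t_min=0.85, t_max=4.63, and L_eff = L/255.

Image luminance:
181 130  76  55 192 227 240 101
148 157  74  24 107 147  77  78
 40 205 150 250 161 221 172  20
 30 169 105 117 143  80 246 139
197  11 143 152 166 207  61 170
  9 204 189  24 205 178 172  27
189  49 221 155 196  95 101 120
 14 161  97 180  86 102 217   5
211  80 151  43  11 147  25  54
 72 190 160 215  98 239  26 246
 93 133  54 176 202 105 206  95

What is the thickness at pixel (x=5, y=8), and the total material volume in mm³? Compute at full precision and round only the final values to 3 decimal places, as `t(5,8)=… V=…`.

span = t_max - t_min = 4.63 - 0.85 = 3.780
L(5,8) = 147, L_eff = 147/255 = 0.576471
t(5,8) = 4.63 - 3.780·0.576471 = 2.451
Σt over all 11·8 pixels = 1013609/4250 ≈ 238.4962353
V = pitch²·Σt = 1.64²·1013609/4250 = 641.459

t(5,8)=2.451 V=641.459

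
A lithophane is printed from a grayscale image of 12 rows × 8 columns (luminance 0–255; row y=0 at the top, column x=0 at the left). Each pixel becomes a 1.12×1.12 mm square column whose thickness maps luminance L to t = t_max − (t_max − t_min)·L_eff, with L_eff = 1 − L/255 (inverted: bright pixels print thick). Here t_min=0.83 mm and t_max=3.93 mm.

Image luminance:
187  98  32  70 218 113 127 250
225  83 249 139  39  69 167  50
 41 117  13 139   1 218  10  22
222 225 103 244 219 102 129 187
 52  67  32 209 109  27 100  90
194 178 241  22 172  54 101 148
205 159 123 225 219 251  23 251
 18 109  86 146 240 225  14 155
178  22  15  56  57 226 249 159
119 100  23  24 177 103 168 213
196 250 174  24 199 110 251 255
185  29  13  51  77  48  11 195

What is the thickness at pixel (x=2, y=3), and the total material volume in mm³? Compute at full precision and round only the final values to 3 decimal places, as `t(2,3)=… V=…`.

span = t_max - t_min = 3.93 - 0.83 = 3.100
L(2,3) = 103, L_eff = 1 - 103/255 = 0.596078 (inverted)
t(2,3) = 3.93 - 3.100·0.596078 = 2.082
Σt over all 12·8 pixels = 292397/1275 ≈ 229.3309804
V = pitch²·Σt = 1.12²·292397/1275 = 287.673

t(2,3)=2.082 V=287.673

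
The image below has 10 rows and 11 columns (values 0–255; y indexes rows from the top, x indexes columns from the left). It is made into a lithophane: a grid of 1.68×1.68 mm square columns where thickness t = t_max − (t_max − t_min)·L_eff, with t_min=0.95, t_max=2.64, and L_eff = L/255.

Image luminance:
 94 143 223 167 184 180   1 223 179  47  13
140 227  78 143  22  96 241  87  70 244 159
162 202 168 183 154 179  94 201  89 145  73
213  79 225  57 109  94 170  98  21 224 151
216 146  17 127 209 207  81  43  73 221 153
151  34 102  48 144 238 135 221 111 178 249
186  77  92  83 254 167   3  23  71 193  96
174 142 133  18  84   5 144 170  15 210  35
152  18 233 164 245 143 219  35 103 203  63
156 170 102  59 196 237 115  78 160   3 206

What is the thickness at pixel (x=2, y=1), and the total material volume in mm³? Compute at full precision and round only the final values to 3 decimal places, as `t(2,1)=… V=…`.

t(2,1)=2.123 V=546.696

span = t_max - t_min = 2.64 - 0.95 = 1.690
L(2,1) = 78, L_eff = 78/255 = 0.305882
t(2,1) = 2.64 - 1.690·0.305882 = 2.123
Σt over all 10·11 pixels = 4939321/25500 ≈ 193.6988627
V = pitch²·Σt = 1.68²·4939321/25500 = 546.696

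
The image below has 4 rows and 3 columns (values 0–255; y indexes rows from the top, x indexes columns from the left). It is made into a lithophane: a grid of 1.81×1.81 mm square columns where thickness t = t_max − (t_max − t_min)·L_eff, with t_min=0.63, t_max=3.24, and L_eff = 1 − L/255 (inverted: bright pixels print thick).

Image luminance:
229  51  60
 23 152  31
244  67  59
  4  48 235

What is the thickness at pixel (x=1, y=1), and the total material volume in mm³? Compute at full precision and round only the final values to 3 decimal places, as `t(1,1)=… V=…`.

span = t_max - t_min = 3.24 - 0.63 = 2.610
L(1,1) = 152, L_eff = 1 - 152/255 = 0.403922 (inverted)
t(1,1) = 3.24 - 2.610·0.403922 = 2.186
Σt over all 4·3 pixels = 168921/8500 ≈ 19.8730588
V = pitch²·Σt = 1.81²·168921/8500 = 65.106

t(1,1)=2.186 V=65.106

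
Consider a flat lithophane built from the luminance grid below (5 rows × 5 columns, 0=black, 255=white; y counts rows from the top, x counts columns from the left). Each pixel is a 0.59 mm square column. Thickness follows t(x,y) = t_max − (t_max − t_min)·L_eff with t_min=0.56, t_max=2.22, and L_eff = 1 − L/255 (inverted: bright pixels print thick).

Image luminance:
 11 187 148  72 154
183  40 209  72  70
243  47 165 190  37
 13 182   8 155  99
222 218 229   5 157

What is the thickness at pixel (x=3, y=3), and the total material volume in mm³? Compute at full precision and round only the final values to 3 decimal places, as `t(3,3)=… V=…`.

t(3,3)=1.569 V=11.934

span = t_max - t_min = 2.22 - 0.56 = 1.660
L(3,3) = 155, L_eff = 1 - 155/255 = 0.392157 (inverted)
t(3,3) = 2.22 - 1.660·0.392157 = 1.569
Σt over all 5·5 pixels = 218564/6375 ≈ 34.2845490
V = pitch²·Σt = 0.59²·218564/6375 = 11.934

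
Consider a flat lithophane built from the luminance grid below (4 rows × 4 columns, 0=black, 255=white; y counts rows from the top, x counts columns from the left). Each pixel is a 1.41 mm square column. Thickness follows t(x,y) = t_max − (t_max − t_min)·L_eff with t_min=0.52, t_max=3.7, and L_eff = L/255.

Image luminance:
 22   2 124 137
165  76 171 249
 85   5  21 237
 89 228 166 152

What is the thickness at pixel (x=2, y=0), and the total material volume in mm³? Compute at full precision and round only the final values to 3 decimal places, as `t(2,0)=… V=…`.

t(2,0)=2.154 V=69.870

span = t_max - t_min = 3.7 - 0.52 = 3.180
L(2,0) = 124, L_eff = 124/255 = 0.486275
t(2,0) = 3.7 - 3.180·0.486275 = 2.154
Σt over all 4·4 pixels = 149363/4250 ≈ 35.1442353
V = pitch²·Σt = 1.41²·149363/4250 = 69.870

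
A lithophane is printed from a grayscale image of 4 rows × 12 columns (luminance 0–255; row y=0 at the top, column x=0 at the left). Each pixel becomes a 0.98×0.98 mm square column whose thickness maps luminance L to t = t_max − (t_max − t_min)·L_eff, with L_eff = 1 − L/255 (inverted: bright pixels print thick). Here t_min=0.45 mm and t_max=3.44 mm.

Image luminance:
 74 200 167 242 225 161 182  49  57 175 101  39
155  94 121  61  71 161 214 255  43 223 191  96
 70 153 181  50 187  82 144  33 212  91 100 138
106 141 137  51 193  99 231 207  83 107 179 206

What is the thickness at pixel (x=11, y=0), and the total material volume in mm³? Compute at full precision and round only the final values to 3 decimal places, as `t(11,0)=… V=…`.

span = t_max - t_min = 3.44 - 0.45 = 2.990
L(11,0) = 39, L_eff = 1 - 39/255 = 0.847059 (inverted)
t(11,0) = 3.44 - 2.990·0.847059 = 0.907
Σt over all 4·12 pixels = 1252831/12750 ≈ 98.2612549
V = pitch²·Σt = 0.98²·1252831/12750 = 94.370

t(11,0)=0.907 V=94.370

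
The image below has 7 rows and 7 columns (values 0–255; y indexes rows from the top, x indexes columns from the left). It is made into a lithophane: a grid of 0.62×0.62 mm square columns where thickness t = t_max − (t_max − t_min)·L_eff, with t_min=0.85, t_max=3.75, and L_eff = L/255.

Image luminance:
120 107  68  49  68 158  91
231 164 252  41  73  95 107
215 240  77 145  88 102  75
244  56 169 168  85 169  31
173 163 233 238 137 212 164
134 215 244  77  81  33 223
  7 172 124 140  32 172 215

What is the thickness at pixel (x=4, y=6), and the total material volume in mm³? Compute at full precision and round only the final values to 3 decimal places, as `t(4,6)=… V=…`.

t(4,6)=3.386 V=41.444

span = t_max - t_min = 3.75 - 0.85 = 2.900
L(4,6) = 32, L_eff = 32/255 = 0.125490
t(4,6) = 3.75 - 2.900·0.125490 = 3.386
Σt over all 7·7 pixels = 549859/5100 ≈ 107.8154902
V = pitch²·Σt = 0.62²·549859/5100 = 41.444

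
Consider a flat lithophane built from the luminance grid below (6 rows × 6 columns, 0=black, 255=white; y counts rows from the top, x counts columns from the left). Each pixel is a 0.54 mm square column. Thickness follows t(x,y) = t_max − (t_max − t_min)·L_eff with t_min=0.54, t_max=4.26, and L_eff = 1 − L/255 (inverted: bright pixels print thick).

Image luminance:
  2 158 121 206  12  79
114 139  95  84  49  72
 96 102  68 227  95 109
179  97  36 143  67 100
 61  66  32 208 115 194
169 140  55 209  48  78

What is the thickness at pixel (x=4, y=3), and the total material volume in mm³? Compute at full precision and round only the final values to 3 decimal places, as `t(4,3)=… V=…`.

t(4,3)=1.517 V=21.940

span = t_max - t_min = 4.26 - 0.54 = 3.720
L(4,3) = 67, L_eff = 1 - 67/255 = 0.737255 (inverted)
t(4,3) = 4.26 - 3.720·0.737255 = 1.517
Σt over all 6·6 pixels = 75.24
V = pitch²·Σt = 0.54²·75.24 = 21.940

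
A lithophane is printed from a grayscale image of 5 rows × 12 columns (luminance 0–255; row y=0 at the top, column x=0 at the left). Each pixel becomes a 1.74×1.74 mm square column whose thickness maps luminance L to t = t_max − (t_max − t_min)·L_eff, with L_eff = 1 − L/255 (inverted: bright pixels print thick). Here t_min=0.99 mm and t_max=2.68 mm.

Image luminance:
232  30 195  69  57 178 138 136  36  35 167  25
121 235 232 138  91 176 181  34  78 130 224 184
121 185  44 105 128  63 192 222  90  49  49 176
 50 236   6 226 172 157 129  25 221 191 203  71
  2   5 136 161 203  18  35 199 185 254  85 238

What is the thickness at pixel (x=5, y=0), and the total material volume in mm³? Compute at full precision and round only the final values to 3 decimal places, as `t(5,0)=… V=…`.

t(5,0)=2.170 V=335.426

span = t_max - t_min = 2.68 - 0.99 = 1.690
L(5,0) = 178, L_eff = 1 - 178/255 = 0.301961 (inverted)
t(5,0) = 2.68 - 1.690·0.301961 = 2.170
Σt over all 5·12 pixels = 1412563/12750 ≈ 110.7892549
V = pitch²·Σt = 1.74²·1412563/12750 = 335.426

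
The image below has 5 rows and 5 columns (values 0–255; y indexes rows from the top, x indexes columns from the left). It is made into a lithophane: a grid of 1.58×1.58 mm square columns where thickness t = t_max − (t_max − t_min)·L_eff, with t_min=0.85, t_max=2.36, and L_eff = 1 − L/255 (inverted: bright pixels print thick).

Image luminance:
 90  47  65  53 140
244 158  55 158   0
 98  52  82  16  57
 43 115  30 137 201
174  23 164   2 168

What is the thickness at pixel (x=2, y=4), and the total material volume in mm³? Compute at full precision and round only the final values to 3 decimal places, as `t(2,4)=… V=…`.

span = t_max - t_min = 2.36 - 0.85 = 1.510
L(2,4) = 164, L_eff = 1 - 164/255 = 0.356863 (inverted)
t(2,4) = 2.36 - 1.510·0.356863 = 1.821
Σt over all 5·5 pixels = 900047/25500 ≈ 35.2959608
V = pitch²·Σt = 1.58²·900047/25500 = 88.113

t(2,4)=1.821 V=88.113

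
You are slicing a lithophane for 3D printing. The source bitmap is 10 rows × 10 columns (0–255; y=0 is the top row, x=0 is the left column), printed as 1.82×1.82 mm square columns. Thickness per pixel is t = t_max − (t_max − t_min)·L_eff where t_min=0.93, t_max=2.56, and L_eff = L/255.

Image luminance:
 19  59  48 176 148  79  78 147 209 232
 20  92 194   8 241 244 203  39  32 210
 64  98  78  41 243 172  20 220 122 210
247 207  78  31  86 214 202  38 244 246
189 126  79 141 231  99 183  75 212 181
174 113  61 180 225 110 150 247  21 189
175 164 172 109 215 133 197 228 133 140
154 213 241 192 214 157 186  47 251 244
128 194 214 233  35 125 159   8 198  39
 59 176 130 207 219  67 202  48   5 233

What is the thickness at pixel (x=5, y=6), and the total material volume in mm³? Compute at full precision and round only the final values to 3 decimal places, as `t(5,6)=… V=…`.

t(5,6)=1.710 V=539.499

span = t_max - t_min = 2.56 - 0.93 = 1.630
L(5,6) = 133, L_eff = 133/255 = 0.521569
t(5,6) = 2.56 - 1.630·0.521569 = 1.710
Σt over all 10·10 pixels = 244309/1500 ≈ 162.8726667
V = pitch²·Σt = 1.82²·244309/1500 = 539.499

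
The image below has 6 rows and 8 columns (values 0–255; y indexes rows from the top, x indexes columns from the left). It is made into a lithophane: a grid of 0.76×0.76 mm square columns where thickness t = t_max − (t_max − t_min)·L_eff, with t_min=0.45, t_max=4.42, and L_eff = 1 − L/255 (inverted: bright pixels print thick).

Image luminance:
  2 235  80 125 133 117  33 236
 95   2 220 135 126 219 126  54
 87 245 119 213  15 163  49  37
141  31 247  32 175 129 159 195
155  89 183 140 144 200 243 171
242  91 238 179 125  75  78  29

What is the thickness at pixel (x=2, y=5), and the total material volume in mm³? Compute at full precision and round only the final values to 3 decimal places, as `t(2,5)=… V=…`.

t(2,5)=4.155 V=69.641

span = t_max - t_min = 4.42 - 0.45 = 3.970
L(2,5) = 238, L_eff = 1 - 238/255 = 0.066667 (inverted)
t(2,5) = 4.42 - 3.970·0.066667 = 4.155
Σt over all 6·8 pixels = 1024843/8500 ≈ 120.5697647
V = pitch²·Σt = 0.76²·1024843/8500 = 69.641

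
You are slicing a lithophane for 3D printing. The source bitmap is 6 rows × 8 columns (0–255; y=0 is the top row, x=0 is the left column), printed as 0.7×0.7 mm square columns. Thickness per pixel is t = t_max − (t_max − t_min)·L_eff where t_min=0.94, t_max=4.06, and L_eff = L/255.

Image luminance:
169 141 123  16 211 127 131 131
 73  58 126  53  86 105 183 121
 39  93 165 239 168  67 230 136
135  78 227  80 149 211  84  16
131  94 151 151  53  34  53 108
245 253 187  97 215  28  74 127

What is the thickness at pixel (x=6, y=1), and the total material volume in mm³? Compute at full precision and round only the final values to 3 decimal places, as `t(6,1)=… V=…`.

t(6,1)=1.821 V=59.687

span = t_max - t_min = 4.06 - 0.94 = 3.120
L(6,1) = 183, L_eff = 183/255 = 0.717647
t(6,1) = 4.06 - 3.120·0.717647 = 1.821
Σt over all 6·8 pixels = 258848/2125 ≈ 121.8108235
V = pitch²·Σt = 0.7²·258848/2125 = 59.687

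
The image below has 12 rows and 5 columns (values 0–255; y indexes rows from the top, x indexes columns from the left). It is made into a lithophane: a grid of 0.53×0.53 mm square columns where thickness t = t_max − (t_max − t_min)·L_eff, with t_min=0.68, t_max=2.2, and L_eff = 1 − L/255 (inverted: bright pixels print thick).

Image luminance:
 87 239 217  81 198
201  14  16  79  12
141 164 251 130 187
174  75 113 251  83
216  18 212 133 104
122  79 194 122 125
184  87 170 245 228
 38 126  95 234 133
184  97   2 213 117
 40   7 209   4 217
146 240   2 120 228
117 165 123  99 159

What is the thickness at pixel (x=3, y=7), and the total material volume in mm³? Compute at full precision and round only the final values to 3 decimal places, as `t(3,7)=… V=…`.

t(3,7)=2.075 V=24.968

span = t_max - t_min = 2.2 - 0.68 = 1.520
L(3,7) = 234, L_eff = 1 - 234/255 = 0.082353 (inverted)
t(3,7) = 2.2 - 1.520·0.082353 = 2.075
Σt over all 12·5 pixels = 188882/2125 ≈ 88.8856471
V = pitch²·Σt = 0.53²·188882/2125 = 24.968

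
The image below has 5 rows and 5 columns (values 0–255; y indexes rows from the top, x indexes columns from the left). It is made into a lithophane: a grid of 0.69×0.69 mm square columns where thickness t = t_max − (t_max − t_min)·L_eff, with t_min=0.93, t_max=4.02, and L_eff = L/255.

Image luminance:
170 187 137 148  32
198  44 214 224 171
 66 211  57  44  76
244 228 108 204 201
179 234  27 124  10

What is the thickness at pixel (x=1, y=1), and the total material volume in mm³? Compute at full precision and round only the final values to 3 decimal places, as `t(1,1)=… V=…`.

span = t_max - t_min = 4.02 - 0.93 = 3.090
L(1,1) = 44, L_eff = 44/255 = 0.172549
t(1,1) = 4.02 - 3.090·0.172549 = 3.487
Σt over all 5·5 pixels = 122459/2125 ≈ 57.6277647
V = pitch²·Σt = 0.69²·122459/2125 = 27.437

t(1,1)=3.487 V=27.437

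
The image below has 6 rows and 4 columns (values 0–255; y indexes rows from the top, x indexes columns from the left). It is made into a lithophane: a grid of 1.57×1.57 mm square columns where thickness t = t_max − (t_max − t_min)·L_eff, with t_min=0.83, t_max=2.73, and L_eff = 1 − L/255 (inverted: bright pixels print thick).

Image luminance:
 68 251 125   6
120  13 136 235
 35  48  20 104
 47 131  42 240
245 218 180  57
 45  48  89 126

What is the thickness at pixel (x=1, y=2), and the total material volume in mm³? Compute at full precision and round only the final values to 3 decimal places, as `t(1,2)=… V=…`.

t(1,2)=1.188 V=97.385

span = t_max - t_min = 2.73 - 0.83 = 1.900
L(1,2) = 48, L_eff = 1 - 48/255 = 0.811765 (inverted)
t(1,2) = 2.73 - 1.900·0.811765 = 1.188
Σt over all 6·4 pixels = 100747/2550 ≈ 39.5086275
V = pitch²·Σt = 1.57²·100747/2550 = 97.385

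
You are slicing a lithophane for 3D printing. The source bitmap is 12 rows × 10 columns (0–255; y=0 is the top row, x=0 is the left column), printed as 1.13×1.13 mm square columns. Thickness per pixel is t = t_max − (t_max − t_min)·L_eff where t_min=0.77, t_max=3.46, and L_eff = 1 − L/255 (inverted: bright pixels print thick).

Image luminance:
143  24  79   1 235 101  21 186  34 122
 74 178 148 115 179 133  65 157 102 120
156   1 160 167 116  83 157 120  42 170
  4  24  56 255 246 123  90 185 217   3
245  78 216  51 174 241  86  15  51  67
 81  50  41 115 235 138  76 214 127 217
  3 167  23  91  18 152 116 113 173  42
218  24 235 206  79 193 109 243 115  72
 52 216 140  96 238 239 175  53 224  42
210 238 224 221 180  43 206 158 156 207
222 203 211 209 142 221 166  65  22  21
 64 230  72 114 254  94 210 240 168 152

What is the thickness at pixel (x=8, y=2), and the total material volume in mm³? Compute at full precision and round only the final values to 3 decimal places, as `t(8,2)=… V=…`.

t(8,2)=1.213 V=332.159

span = t_max - t_min = 3.46 - 0.77 = 2.690
L(8,2) = 42, L_eff = 1 - 42/255 = 0.835294 (inverted)
t(8,2) = 3.46 - 2.690·0.835294 = 1.213
Σt over all 12·10 pixels = 22111/85 ≈ 260.1294118
V = pitch²·Σt = 1.13²·22111/85 = 332.159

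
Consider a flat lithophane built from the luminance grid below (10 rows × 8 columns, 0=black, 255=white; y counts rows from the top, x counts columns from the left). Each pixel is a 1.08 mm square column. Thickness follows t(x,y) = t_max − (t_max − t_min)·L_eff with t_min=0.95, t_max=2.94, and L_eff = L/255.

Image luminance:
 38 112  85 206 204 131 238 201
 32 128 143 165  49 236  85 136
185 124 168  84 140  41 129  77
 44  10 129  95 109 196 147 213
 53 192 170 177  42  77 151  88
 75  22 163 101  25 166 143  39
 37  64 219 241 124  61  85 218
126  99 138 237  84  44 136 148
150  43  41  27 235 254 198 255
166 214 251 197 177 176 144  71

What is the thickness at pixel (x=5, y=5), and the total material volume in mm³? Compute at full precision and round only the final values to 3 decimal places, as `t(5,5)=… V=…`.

span = t_max - t_min = 2.94 - 0.95 = 1.990
L(5,5) = 166, L_eff = 166/255 = 0.650980
t(5,5) = 2.94 - 1.990·0.650980 = 1.645
Σt over all 10·8 pixels = 980806/6375 ≈ 153.8519216
V = pitch²·Σt = 1.08²·980806/6375 = 179.453

t(5,5)=1.645 V=179.453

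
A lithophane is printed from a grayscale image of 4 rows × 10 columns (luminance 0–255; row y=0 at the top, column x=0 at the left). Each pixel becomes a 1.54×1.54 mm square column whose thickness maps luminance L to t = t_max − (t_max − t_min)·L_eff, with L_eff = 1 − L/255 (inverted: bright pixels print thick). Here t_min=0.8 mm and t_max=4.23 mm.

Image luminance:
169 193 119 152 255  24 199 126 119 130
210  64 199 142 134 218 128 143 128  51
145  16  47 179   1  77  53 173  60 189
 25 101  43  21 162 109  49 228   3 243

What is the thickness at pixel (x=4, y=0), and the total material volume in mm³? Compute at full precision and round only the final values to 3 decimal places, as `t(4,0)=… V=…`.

t(4,0)=4.230 V=229.874

span = t_max - t_min = 4.23 - 0.8 = 3.430
L(4,0) = 255, L_eff = 1 - 255/255 = 0.000000 (inverted)
t(4,0) = 4.23 - 3.430·0.000000 = 4.230
Σt over all 4·10 pixels = 823887/8500 ≈ 96.9278824
V = pitch²·Σt = 1.54²·823887/8500 = 229.874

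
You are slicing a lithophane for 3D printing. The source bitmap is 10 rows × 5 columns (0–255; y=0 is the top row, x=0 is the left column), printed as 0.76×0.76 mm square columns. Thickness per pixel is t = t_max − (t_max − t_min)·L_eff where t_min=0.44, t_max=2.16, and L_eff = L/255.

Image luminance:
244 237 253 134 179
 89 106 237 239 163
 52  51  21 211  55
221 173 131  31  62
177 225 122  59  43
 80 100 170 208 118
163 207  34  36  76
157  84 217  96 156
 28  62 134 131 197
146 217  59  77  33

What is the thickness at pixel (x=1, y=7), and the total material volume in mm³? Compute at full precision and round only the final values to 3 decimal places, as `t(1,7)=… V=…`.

t(1,7)=1.593 V=37.053

span = t_max - t_min = 2.16 - 0.44 = 1.720
L(1,7) = 84, L_eff = 84/255 = 0.329412
t(1,7) = 2.16 - 1.720·0.329412 = 1.593
Σt over all 10·5 pixels = 136319/2125 ≈ 64.1501176
V = pitch²·Σt = 0.76²·136319/2125 = 37.053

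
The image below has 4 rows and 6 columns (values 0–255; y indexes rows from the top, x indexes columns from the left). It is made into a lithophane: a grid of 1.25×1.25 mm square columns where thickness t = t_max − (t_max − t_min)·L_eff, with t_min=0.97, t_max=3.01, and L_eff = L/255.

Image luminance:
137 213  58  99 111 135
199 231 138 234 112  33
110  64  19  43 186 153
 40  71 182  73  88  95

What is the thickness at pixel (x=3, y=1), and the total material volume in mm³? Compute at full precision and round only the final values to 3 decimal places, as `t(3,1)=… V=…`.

span = t_max - t_min = 3.01 - 0.97 = 2.040
L(3,1) = 234, L_eff = 234/255 = 0.917647
t(3,1) = 3.01 - 2.040·0.917647 = 1.138
Σt over all 4·6 pixels = 49.648
V = pitch²·Σt = 1.25²·49.648 = 77.575

t(3,1)=1.138 V=77.575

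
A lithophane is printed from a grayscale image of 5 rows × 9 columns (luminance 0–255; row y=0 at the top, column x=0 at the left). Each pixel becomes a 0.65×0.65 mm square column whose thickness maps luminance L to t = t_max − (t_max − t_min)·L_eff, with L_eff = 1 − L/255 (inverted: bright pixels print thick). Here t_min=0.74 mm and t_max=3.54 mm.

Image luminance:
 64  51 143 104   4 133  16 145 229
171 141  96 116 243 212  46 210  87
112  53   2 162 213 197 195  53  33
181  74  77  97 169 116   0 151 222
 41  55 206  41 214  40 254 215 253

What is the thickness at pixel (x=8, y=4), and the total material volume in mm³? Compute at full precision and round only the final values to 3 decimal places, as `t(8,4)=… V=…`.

span = t_max - t_min = 3.54 - 0.74 = 2.800
L(8,4) = 253, L_eff = 1 - 253/255 = 0.007843 (inverted)
t(8,4) = 3.54 - 2.800·0.007843 = 3.518
Σt over all 5·9 pixels = 80917/850 ≈ 95.1964706
V = pitch²·Σt = 0.65²·80917/850 = 40.221

t(8,4)=3.518 V=40.221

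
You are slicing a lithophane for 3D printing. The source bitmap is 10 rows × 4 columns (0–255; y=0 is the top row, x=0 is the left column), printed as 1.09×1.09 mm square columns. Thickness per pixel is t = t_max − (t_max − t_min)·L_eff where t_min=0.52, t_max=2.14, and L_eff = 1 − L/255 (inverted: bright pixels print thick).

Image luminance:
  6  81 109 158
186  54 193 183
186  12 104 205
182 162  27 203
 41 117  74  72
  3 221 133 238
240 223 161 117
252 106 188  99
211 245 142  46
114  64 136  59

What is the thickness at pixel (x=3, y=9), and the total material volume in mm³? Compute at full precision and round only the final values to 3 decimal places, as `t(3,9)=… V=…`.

t(3,9)=0.895 V=65.117

span = t_max - t_min = 2.14 - 0.52 = 1.620
L(3,9) = 59, L_eff = 1 - 59/255 = 0.768627 (inverted)
t(3,9) = 2.14 - 1.620·0.768627 = 0.895
Σt over all 10·4 pixels = 232931/4250 ≈ 54.8072941
V = pitch²·Σt = 1.09²·232931/4250 = 65.117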